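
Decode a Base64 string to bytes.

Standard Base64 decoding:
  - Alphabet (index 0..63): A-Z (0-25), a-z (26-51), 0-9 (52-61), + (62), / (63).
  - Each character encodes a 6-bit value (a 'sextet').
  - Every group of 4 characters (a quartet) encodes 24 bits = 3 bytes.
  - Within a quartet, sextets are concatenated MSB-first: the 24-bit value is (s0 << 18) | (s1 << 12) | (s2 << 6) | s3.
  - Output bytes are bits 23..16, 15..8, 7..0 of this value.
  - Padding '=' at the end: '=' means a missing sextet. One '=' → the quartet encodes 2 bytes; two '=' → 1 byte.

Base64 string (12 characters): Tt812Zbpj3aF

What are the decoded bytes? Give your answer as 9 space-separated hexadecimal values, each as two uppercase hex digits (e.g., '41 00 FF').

Answer: 4E DF 35 D9 96 E9 8F 76 85

Derivation:
After char 0 ('T'=19): chars_in_quartet=1 acc=0x13 bytes_emitted=0
After char 1 ('t'=45): chars_in_quartet=2 acc=0x4ED bytes_emitted=0
After char 2 ('8'=60): chars_in_quartet=3 acc=0x13B7C bytes_emitted=0
After char 3 ('1'=53): chars_in_quartet=4 acc=0x4EDF35 -> emit 4E DF 35, reset; bytes_emitted=3
After char 4 ('2'=54): chars_in_quartet=1 acc=0x36 bytes_emitted=3
After char 5 ('Z'=25): chars_in_quartet=2 acc=0xD99 bytes_emitted=3
After char 6 ('b'=27): chars_in_quartet=3 acc=0x3665B bytes_emitted=3
After char 7 ('p'=41): chars_in_quartet=4 acc=0xD996E9 -> emit D9 96 E9, reset; bytes_emitted=6
After char 8 ('j'=35): chars_in_quartet=1 acc=0x23 bytes_emitted=6
After char 9 ('3'=55): chars_in_quartet=2 acc=0x8F7 bytes_emitted=6
After char 10 ('a'=26): chars_in_quartet=3 acc=0x23DDA bytes_emitted=6
After char 11 ('F'=5): chars_in_quartet=4 acc=0x8F7685 -> emit 8F 76 85, reset; bytes_emitted=9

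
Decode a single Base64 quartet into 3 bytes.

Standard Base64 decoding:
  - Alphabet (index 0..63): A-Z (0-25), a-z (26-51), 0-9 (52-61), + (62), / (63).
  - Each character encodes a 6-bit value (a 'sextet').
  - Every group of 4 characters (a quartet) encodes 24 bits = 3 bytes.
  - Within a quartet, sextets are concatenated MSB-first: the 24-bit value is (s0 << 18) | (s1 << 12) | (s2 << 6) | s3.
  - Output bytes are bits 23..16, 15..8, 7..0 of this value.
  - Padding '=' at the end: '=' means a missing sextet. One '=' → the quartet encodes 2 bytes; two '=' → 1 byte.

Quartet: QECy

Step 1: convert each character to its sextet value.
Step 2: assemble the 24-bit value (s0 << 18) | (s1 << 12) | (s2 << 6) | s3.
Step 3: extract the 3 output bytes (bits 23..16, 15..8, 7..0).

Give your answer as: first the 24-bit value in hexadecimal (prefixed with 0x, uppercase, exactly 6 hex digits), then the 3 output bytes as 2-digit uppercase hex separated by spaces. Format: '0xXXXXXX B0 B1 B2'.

Sextets: Q=16, E=4, C=2, y=50
24-bit: (16<<18) | (4<<12) | (2<<6) | 50
      = 0x400000 | 0x004000 | 0x000080 | 0x000032
      = 0x4040B2
Bytes: (v>>16)&0xFF=40, (v>>8)&0xFF=40, v&0xFF=B2

Answer: 0x4040B2 40 40 B2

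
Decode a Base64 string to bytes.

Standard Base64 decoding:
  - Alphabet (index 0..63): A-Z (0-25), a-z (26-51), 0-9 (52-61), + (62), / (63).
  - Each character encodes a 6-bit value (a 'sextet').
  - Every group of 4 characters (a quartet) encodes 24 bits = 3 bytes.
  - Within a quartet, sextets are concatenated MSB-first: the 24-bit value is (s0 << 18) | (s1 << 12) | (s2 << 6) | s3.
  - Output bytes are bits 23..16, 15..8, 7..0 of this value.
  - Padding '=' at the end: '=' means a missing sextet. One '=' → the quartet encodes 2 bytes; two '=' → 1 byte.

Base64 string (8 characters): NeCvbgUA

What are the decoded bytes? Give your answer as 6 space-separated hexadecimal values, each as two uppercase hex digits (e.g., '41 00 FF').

Answer: 35 E0 AF 6E 05 00

Derivation:
After char 0 ('N'=13): chars_in_quartet=1 acc=0xD bytes_emitted=0
After char 1 ('e'=30): chars_in_quartet=2 acc=0x35E bytes_emitted=0
After char 2 ('C'=2): chars_in_quartet=3 acc=0xD782 bytes_emitted=0
After char 3 ('v'=47): chars_in_quartet=4 acc=0x35E0AF -> emit 35 E0 AF, reset; bytes_emitted=3
After char 4 ('b'=27): chars_in_quartet=1 acc=0x1B bytes_emitted=3
After char 5 ('g'=32): chars_in_quartet=2 acc=0x6E0 bytes_emitted=3
After char 6 ('U'=20): chars_in_quartet=3 acc=0x1B814 bytes_emitted=3
After char 7 ('A'=0): chars_in_quartet=4 acc=0x6E0500 -> emit 6E 05 00, reset; bytes_emitted=6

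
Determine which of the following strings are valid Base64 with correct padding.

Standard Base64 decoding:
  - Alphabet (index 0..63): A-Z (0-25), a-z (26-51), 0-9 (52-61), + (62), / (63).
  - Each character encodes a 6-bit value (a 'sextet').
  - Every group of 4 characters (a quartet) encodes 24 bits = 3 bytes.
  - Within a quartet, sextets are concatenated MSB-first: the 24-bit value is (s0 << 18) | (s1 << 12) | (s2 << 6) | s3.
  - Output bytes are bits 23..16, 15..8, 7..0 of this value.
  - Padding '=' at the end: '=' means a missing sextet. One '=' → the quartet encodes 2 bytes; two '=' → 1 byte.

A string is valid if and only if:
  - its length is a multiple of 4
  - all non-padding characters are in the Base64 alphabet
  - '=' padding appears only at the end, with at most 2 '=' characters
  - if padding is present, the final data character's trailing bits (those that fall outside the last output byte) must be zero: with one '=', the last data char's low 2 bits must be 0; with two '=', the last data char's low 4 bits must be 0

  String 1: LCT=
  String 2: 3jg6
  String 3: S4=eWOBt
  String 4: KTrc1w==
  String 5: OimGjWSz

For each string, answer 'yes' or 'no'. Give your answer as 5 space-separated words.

String 1: 'LCT=' → invalid (bad trailing bits)
String 2: '3jg6' → valid
String 3: 'S4=eWOBt' → invalid (bad char(s): ['=']; '=' in middle)
String 4: 'KTrc1w==' → valid
String 5: 'OimGjWSz' → valid

Answer: no yes no yes yes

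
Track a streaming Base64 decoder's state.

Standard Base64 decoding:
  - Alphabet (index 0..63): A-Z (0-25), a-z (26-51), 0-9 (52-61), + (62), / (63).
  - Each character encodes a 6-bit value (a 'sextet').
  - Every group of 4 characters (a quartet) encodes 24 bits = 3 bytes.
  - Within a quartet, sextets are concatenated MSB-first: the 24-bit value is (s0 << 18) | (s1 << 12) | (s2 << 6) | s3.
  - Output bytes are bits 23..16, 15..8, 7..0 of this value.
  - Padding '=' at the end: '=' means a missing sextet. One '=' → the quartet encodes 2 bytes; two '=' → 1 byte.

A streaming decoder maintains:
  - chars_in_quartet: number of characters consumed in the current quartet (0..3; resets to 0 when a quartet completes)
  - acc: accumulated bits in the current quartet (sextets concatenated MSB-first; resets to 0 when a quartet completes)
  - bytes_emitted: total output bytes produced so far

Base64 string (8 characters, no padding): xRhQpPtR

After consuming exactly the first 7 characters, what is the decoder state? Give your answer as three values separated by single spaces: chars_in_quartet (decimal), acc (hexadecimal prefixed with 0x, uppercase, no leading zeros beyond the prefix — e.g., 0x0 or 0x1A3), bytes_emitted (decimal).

Answer: 3 0x293ED 3

Derivation:
After char 0 ('x'=49): chars_in_quartet=1 acc=0x31 bytes_emitted=0
After char 1 ('R'=17): chars_in_quartet=2 acc=0xC51 bytes_emitted=0
After char 2 ('h'=33): chars_in_quartet=3 acc=0x31461 bytes_emitted=0
After char 3 ('Q'=16): chars_in_quartet=4 acc=0xC51850 -> emit C5 18 50, reset; bytes_emitted=3
After char 4 ('p'=41): chars_in_quartet=1 acc=0x29 bytes_emitted=3
After char 5 ('P'=15): chars_in_quartet=2 acc=0xA4F bytes_emitted=3
After char 6 ('t'=45): chars_in_quartet=3 acc=0x293ED bytes_emitted=3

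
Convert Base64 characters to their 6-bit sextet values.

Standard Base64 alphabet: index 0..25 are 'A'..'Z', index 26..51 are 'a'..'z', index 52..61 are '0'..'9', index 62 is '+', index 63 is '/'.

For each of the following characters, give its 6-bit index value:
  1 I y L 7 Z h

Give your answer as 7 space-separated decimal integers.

Answer: 53 8 50 11 59 25 33

Derivation:
'1': 0..9 range, 52 + ord('1') − ord('0') = 53
'I': A..Z range, ord('I') − ord('A') = 8
'y': a..z range, 26 + ord('y') − ord('a') = 50
'L': A..Z range, ord('L') − ord('A') = 11
'7': 0..9 range, 52 + ord('7') − ord('0') = 59
'Z': A..Z range, ord('Z') − ord('A') = 25
'h': a..z range, 26 + ord('h') − ord('a') = 33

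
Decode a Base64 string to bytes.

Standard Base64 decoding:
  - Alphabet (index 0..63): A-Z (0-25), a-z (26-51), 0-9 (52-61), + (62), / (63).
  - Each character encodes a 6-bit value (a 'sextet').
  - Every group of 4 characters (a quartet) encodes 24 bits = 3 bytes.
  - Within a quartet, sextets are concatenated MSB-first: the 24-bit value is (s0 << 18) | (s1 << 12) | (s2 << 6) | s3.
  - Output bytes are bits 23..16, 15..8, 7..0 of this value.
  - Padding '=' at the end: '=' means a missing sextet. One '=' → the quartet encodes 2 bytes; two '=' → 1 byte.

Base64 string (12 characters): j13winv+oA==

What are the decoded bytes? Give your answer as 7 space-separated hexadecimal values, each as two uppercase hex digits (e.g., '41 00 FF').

Answer: 8F 5D F0 8A 7B FE A0

Derivation:
After char 0 ('j'=35): chars_in_quartet=1 acc=0x23 bytes_emitted=0
After char 1 ('1'=53): chars_in_quartet=2 acc=0x8F5 bytes_emitted=0
After char 2 ('3'=55): chars_in_quartet=3 acc=0x23D77 bytes_emitted=0
After char 3 ('w'=48): chars_in_quartet=4 acc=0x8F5DF0 -> emit 8F 5D F0, reset; bytes_emitted=3
After char 4 ('i'=34): chars_in_quartet=1 acc=0x22 bytes_emitted=3
After char 5 ('n'=39): chars_in_quartet=2 acc=0x8A7 bytes_emitted=3
After char 6 ('v'=47): chars_in_quartet=3 acc=0x229EF bytes_emitted=3
After char 7 ('+'=62): chars_in_quartet=4 acc=0x8A7BFE -> emit 8A 7B FE, reset; bytes_emitted=6
After char 8 ('o'=40): chars_in_quartet=1 acc=0x28 bytes_emitted=6
After char 9 ('A'=0): chars_in_quartet=2 acc=0xA00 bytes_emitted=6
Padding '==': partial quartet acc=0xA00 -> emit A0; bytes_emitted=7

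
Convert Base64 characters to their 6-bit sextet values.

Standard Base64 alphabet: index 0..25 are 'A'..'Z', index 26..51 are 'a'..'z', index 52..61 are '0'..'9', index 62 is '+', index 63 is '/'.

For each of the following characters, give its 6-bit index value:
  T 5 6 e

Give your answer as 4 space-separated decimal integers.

'T': A..Z range, ord('T') − ord('A') = 19
'5': 0..9 range, 52 + ord('5') − ord('0') = 57
'6': 0..9 range, 52 + ord('6') − ord('0') = 58
'e': a..z range, 26 + ord('e') − ord('a') = 30

Answer: 19 57 58 30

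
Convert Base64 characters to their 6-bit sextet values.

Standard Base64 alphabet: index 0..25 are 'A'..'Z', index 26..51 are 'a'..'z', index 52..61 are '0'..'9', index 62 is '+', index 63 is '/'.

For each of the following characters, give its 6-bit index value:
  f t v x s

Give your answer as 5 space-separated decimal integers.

Answer: 31 45 47 49 44

Derivation:
'f': a..z range, 26 + ord('f') − ord('a') = 31
't': a..z range, 26 + ord('t') − ord('a') = 45
'v': a..z range, 26 + ord('v') − ord('a') = 47
'x': a..z range, 26 + ord('x') − ord('a') = 49
's': a..z range, 26 + ord('s') − ord('a') = 44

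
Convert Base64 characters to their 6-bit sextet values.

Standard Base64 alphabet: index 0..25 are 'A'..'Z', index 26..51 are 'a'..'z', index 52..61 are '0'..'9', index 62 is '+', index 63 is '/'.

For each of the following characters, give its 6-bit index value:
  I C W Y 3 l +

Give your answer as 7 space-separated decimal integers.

Answer: 8 2 22 24 55 37 62

Derivation:
'I': A..Z range, ord('I') − ord('A') = 8
'C': A..Z range, ord('C') − ord('A') = 2
'W': A..Z range, ord('W') − ord('A') = 22
'Y': A..Z range, ord('Y') − ord('A') = 24
'3': 0..9 range, 52 + ord('3') − ord('0') = 55
'l': a..z range, 26 + ord('l') − ord('a') = 37
'+': index 62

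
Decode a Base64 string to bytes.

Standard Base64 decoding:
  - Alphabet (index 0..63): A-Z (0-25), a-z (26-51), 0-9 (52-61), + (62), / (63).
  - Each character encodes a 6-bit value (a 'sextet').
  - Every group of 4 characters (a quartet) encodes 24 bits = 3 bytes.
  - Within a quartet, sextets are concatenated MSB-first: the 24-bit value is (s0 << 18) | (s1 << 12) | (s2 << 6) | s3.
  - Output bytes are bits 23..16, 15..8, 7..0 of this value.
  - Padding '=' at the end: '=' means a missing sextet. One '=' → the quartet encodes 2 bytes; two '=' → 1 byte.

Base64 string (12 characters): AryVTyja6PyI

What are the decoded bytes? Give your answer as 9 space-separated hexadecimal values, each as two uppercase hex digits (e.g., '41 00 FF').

Answer: 02 BC 95 4F 28 DA E8 FC 88

Derivation:
After char 0 ('A'=0): chars_in_quartet=1 acc=0x0 bytes_emitted=0
After char 1 ('r'=43): chars_in_quartet=2 acc=0x2B bytes_emitted=0
After char 2 ('y'=50): chars_in_quartet=3 acc=0xAF2 bytes_emitted=0
After char 3 ('V'=21): chars_in_quartet=4 acc=0x2BC95 -> emit 02 BC 95, reset; bytes_emitted=3
After char 4 ('T'=19): chars_in_quartet=1 acc=0x13 bytes_emitted=3
After char 5 ('y'=50): chars_in_quartet=2 acc=0x4F2 bytes_emitted=3
After char 6 ('j'=35): chars_in_quartet=3 acc=0x13CA3 bytes_emitted=3
After char 7 ('a'=26): chars_in_quartet=4 acc=0x4F28DA -> emit 4F 28 DA, reset; bytes_emitted=6
After char 8 ('6'=58): chars_in_quartet=1 acc=0x3A bytes_emitted=6
After char 9 ('P'=15): chars_in_quartet=2 acc=0xE8F bytes_emitted=6
After char 10 ('y'=50): chars_in_quartet=3 acc=0x3A3F2 bytes_emitted=6
After char 11 ('I'=8): chars_in_quartet=4 acc=0xE8FC88 -> emit E8 FC 88, reset; bytes_emitted=9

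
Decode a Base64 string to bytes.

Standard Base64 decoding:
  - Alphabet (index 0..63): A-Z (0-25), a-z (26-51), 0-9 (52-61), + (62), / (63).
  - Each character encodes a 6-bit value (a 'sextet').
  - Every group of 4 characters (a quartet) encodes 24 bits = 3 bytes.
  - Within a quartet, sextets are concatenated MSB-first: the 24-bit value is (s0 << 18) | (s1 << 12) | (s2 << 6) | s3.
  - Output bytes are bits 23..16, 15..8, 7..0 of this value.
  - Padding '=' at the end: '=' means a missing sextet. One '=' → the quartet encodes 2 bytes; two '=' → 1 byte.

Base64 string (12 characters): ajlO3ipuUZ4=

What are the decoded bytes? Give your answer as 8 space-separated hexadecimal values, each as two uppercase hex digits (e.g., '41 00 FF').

After char 0 ('a'=26): chars_in_quartet=1 acc=0x1A bytes_emitted=0
After char 1 ('j'=35): chars_in_quartet=2 acc=0x6A3 bytes_emitted=0
After char 2 ('l'=37): chars_in_quartet=3 acc=0x1A8E5 bytes_emitted=0
After char 3 ('O'=14): chars_in_quartet=4 acc=0x6A394E -> emit 6A 39 4E, reset; bytes_emitted=3
After char 4 ('3'=55): chars_in_quartet=1 acc=0x37 bytes_emitted=3
After char 5 ('i'=34): chars_in_quartet=2 acc=0xDE2 bytes_emitted=3
After char 6 ('p'=41): chars_in_quartet=3 acc=0x378A9 bytes_emitted=3
After char 7 ('u'=46): chars_in_quartet=4 acc=0xDE2A6E -> emit DE 2A 6E, reset; bytes_emitted=6
After char 8 ('U'=20): chars_in_quartet=1 acc=0x14 bytes_emitted=6
After char 9 ('Z'=25): chars_in_quartet=2 acc=0x519 bytes_emitted=6
After char 10 ('4'=56): chars_in_quartet=3 acc=0x14678 bytes_emitted=6
Padding '=': partial quartet acc=0x14678 -> emit 51 9E; bytes_emitted=8

Answer: 6A 39 4E DE 2A 6E 51 9E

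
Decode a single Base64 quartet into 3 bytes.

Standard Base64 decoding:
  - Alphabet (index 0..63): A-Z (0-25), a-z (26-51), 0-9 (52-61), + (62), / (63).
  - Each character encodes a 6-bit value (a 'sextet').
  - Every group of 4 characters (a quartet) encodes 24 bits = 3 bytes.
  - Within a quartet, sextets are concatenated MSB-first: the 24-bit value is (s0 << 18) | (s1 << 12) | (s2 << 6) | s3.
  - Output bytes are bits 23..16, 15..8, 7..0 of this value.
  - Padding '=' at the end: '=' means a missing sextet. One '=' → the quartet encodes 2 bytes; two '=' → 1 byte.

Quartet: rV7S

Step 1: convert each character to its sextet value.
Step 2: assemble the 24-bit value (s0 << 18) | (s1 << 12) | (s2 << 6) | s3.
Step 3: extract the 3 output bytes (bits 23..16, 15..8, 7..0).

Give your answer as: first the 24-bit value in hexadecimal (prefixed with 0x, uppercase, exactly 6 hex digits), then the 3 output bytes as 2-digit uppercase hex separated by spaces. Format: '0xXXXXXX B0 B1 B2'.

Answer: 0xAD5ED2 AD 5E D2

Derivation:
Sextets: r=43, V=21, 7=59, S=18
24-bit: (43<<18) | (21<<12) | (59<<6) | 18
      = 0xAC0000 | 0x015000 | 0x000EC0 | 0x000012
      = 0xAD5ED2
Bytes: (v>>16)&0xFF=AD, (v>>8)&0xFF=5E, v&0xFF=D2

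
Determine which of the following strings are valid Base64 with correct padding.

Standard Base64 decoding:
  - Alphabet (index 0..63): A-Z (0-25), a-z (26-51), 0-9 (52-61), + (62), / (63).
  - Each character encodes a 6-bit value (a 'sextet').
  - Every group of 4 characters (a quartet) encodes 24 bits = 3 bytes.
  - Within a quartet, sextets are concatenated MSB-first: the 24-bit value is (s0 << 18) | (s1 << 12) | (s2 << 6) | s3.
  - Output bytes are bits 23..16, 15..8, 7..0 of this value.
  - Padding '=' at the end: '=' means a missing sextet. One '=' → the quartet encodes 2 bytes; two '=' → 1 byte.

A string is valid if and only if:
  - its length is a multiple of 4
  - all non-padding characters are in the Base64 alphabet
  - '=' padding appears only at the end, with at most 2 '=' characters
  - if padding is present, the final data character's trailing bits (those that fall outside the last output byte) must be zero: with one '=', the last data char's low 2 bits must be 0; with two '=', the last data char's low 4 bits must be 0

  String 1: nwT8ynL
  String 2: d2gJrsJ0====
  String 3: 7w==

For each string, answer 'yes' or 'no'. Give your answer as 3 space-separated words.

Answer: no no yes

Derivation:
String 1: 'nwT8ynL' → invalid (len=7 not mult of 4)
String 2: 'd2gJrsJ0====' → invalid (4 pad chars (max 2))
String 3: '7w==' → valid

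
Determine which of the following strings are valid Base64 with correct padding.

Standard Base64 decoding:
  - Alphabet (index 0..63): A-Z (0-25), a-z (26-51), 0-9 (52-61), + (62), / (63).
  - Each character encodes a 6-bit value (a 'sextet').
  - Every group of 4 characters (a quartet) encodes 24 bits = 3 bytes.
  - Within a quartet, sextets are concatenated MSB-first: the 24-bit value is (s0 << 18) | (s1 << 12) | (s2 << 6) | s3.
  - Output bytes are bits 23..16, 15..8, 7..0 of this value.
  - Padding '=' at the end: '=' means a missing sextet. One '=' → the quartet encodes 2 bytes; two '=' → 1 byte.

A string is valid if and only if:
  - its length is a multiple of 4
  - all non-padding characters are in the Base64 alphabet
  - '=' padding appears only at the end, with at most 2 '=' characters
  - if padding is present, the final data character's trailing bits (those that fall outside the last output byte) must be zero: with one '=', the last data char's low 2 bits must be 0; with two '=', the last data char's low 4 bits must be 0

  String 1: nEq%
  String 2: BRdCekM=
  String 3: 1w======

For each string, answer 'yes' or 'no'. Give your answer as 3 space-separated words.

Answer: no yes no

Derivation:
String 1: 'nEq%' → invalid (bad char(s): ['%'])
String 2: 'BRdCekM=' → valid
String 3: '1w======' → invalid (6 pad chars (max 2))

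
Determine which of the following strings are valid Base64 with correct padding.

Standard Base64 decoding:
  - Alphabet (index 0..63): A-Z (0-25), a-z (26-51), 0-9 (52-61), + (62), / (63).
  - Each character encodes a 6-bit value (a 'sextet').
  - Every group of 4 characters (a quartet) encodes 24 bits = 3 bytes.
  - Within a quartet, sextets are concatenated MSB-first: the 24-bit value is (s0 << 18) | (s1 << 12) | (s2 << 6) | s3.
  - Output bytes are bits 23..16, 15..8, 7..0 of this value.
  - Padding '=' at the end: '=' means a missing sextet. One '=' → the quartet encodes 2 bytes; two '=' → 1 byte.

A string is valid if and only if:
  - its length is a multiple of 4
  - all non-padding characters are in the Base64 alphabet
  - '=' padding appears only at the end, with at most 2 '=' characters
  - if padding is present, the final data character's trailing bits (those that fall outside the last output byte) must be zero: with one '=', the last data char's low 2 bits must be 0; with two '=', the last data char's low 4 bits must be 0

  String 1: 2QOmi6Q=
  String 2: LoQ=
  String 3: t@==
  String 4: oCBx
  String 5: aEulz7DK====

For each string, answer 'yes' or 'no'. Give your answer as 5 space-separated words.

String 1: '2QOmi6Q=' → valid
String 2: 'LoQ=' → valid
String 3: 't@==' → invalid (bad char(s): ['@'])
String 4: 'oCBx' → valid
String 5: 'aEulz7DK====' → invalid (4 pad chars (max 2))

Answer: yes yes no yes no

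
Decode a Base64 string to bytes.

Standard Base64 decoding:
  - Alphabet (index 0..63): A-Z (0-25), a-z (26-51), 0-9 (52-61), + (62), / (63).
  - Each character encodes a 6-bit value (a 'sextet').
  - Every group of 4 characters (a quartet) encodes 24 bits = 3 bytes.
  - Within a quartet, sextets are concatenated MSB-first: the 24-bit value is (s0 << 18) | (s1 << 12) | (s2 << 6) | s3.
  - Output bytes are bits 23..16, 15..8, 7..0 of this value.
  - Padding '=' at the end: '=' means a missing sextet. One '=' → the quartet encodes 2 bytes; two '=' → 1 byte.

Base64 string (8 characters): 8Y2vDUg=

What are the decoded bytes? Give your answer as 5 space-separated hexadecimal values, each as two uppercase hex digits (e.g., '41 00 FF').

Answer: F1 8D AF 0D 48

Derivation:
After char 0 ('8'=60): chars_in_quartet=1 acc=0x3C bytes_emitted=0
After char 1 ('Y'=24): chars_in_quartet=2 acc=0xF18 bytes_emitted=0
After char 2 ('2'=54): chars_in_quartet=3 acc=0x3C636 bytes_emitted=0
After char 3 ('v'=47): chars_in_quartet=4 acc=0xF18DAF -> emit F1 8D AF, reset; bytes_emitted=3
After char 4 ('D'=3): chars_in_quartet=1 acc=0x3 bytes_emitted=3
After char 5 ('U'=20): chars_in_quartet=2 acc=0xD4 bytes_emitted=3
After char 6 ('g'=32): chars_in_quartet=3 acc=0x3520 bytes_emitted=3
Padding '=': partial quartet acc=0x3520 -> emit 0D 48; bytes_emitted=5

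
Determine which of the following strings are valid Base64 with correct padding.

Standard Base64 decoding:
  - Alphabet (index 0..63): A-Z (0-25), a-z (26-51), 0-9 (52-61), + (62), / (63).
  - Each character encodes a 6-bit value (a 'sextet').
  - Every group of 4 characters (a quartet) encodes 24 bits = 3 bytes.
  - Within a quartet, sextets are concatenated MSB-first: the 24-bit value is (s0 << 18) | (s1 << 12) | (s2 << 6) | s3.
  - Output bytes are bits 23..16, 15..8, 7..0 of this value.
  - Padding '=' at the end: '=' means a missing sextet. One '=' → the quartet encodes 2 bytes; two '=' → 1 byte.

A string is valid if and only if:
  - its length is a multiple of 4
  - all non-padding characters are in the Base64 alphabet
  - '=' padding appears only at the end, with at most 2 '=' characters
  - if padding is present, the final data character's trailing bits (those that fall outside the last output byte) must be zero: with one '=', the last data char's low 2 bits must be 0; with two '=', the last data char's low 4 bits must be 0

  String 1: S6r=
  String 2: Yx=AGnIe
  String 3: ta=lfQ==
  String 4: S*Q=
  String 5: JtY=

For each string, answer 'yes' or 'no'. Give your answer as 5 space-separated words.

Answer: no no no no yes

Derivation:
String 1: 'S6r=' → invalid (bad trailing bits)
String 2: 'Yx=AGnIe' → invalid (bad char(s): ['=']; '=' in middle)
String 3: 'ta=lfQ==' → invalid (bad char(s): ['=']; '=' in middle)
String 4: 'S*Q=' → invalid (bad char(s): ['*'])
String 5: 'JtY=' → valid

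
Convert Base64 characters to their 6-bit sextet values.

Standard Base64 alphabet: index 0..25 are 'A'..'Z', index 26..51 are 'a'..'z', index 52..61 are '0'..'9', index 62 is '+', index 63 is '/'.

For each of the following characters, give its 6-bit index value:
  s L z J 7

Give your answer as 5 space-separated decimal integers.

Answer: 44 11 51 9 59

Derivation:
's': a..z range, 26 + ord('s') − ord('a') = 44
'L': A..Z range, ord('L') − ord('A') = 11
'z': a..z range, 26 + ord('z') − ord('a') = 51
'J': A..Z range, ord('J') − ord('A') = 9
'7': 0..9 range, 52 + ord('7') − ord('0') = 59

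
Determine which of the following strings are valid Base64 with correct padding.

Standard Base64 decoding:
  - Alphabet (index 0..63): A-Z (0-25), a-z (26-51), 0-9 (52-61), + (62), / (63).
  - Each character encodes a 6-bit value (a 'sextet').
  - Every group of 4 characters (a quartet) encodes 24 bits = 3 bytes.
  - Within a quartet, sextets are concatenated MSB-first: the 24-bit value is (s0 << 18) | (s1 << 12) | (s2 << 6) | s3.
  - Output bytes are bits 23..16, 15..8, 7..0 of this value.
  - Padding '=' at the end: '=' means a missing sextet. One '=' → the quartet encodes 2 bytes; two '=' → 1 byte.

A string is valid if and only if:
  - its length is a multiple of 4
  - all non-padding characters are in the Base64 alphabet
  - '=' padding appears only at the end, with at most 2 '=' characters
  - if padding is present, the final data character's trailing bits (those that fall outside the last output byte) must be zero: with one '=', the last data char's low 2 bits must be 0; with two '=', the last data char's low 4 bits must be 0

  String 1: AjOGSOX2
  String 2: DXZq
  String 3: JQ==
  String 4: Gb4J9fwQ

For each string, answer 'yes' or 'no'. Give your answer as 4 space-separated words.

String 1: 'AjOGSOX2' → valid
String 2: 'DXZq' → valid
String 3: 'JQ==' → valid
String 4: 'Gb4J9fwQ' → valid

Answer: yes yes yes yes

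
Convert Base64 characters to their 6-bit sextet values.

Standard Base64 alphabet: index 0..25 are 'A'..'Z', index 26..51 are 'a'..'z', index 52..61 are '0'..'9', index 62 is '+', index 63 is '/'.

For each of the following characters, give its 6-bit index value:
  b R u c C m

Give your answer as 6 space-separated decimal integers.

Answer: 27 17 46 28 2 38

Derivation:
'b': a..z range, 26 + ord('b') − ord('a') = 27
'R': A..Z range, ord('R') − ord('A') = 17
'u': a..z range, 26 + ord('u') − ord('a') = 46
'c': a..z range, 26 + ord('c') − ord('a') = 28
'C': A..Z range, ord('C') − ord('A') = 2
'm': a..z range, 26 + ord('m') − ord('a') = 38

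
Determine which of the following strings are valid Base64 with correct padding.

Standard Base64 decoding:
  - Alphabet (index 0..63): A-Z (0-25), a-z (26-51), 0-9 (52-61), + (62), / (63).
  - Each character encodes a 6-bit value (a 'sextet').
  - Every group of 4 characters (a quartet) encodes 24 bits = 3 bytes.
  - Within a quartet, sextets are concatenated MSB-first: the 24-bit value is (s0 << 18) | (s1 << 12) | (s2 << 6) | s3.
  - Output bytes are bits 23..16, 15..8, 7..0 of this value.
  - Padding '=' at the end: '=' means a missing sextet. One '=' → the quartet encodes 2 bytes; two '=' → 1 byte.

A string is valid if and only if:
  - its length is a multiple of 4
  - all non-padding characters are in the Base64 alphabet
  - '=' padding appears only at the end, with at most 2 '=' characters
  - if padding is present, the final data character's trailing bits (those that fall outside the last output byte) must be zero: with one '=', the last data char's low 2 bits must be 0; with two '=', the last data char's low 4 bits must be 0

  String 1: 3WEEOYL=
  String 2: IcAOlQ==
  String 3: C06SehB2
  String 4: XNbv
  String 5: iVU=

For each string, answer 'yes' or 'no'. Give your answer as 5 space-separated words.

String 1: '3WEEOYL=' → invalid (bad trailing bits)
String 2: 'IcAOlQ==' → valid
String 3: 'C06SehB2' → valid
String 4: 'XNbv' → valid
String 5: 'iVU=' → valid

Answer: no yes yes yes yes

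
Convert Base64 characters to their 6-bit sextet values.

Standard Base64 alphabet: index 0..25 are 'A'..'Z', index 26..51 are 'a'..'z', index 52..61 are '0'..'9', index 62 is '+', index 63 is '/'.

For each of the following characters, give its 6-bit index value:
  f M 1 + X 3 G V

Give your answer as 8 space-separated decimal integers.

'f': a..z range, 26 + ord('f') − ord('a') = 31
'M': A..Z range, ord('M') − ord('A') = 12
'1': 0..9 range, 52 + ord('1') − ord('0') = 53
'+': index 62
'X': A..Z range, ord('X') − ord('A') = 23
'3': 0..9 range, 52 + ord('3') − ord('0') = 55
'G': A..Z range, ord('G') − ord('A') = 6
'V': A..Z range, ord('V') − ord('A') = 21

Answer: 31 12 53 62 23 55 6 21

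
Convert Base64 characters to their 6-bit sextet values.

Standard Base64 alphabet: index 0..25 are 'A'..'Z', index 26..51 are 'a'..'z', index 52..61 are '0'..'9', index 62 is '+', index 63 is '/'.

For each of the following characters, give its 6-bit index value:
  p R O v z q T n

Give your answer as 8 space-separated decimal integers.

'p': a..z range, 26 + ord('p') − ord('a') = 41
'R': A..Z range, ord('R') − ord('A') = 17
'O': A..Z range, ord('O') − ord('A') = 14
'v': a..z range, 26 + ord('v') − ord('a') = 47
'z': a..z range, 26 + ord('z') − ord('a') = 51
'q': a..z range, 26 + ord('q') − ord('a') = 42
'T': A..Z range, ord('T') − ord('A') = 19
'n': a..z range, 26 + ord('n') − ord('a') = 39

Answer: 41 17 14 47 51 42 19 39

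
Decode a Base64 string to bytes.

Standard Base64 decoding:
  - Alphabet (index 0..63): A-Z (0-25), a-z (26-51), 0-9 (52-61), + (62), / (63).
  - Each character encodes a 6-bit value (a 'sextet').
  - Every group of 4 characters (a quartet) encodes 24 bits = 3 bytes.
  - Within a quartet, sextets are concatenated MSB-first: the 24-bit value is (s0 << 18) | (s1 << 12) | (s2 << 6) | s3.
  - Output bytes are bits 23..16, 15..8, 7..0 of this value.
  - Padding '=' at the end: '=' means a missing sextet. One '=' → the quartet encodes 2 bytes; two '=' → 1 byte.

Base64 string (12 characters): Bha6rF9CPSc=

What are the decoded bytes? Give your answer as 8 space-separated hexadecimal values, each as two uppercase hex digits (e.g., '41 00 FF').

Answer: 06 16 BA AC 5F 42 3D 27

Derivation:
After char 0 ('B'=1): chars_in_quartet=1 acc=0x1 bytes_emitted=0
After char 1 ('h'=33): chars_in_quartet=2 acc=0x61 bytes_emitted=0
After char 2 ('a'=26): chars_in_quartet=3 acc=0x185A bytes_emitted=0
After char 3 ('6'=58): chars_in_quartet=4 acc=0x616BA -> emit 06 16 BA, reset; bytes_emitted=3
After char 4 ('r'=43): chars_in_quartet=1 acc=0x2B bytes_emitted=3
After char 5 ('F'=5): chars_in_quartet=2 acc=0xAC5 bytes_emitted=3
After char 6 ('9'=61): chars_in_quartet=3 acc=0x2B17D bytes_emitted=3
After char 7 ('C'=2): chars_in_quartet=4 acc=0xAC5F42 -> emit AC 5F 42, reset; bytes_emitted=6
After char 8 ('P'=15): chars_in_quartet=1 acc=0xF bytes_emitted=6
After char 9 ('S'=18): chars_in_quartet=2 acc=0x3D2 bytes_emitted=6
After char 10 ('c'=28): chars_in_quartet=3 acc=0xF49C bytes_emitted=6
Padding '=': partial quartet acc=0xF49C -> emit 3D 27; bytes_emitted=8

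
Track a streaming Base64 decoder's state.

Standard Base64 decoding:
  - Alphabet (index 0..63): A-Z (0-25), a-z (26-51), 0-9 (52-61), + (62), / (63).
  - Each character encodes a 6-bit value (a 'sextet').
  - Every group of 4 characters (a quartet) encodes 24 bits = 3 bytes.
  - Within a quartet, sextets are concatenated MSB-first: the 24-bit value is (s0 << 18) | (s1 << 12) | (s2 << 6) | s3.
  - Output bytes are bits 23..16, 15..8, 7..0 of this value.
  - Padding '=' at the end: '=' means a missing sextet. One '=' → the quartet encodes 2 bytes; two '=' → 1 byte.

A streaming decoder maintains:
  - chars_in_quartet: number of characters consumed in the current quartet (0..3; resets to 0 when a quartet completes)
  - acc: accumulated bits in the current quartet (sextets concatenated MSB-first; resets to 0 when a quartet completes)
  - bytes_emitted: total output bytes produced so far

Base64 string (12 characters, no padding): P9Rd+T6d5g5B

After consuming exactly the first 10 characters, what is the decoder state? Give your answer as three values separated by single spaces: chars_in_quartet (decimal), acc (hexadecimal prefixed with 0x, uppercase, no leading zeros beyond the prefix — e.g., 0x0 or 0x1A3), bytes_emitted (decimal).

Answer: 2 0xE60 6

Derivation:
After char 0 ('P'=15): chars_in_quartet=1 acc=0xF bytes_emitted=0
After char 1 ('9'=61): chars_in_quartet=2 acc=0x3FD bytes_emitted=0
After char 2 ('R'=17): chars_in_quartet=3 acc=0xFF51 bytes_emitted=0
After char 3 ('d'=29): chars_in_quartet=4 acc=0x3FD45D -> emit 3F D4 5D, reset; bytes_emitted=3
After char 4 ('+'=62): chars_in_quartet=1 acc=0x3E bytes_emitted=3
After char 5 ('T'=19): chars_in_quartet=2 acc=0xF93 bytes_emitted=3
After char 6 ('6'=58): chars_in_quartet=3 acc=0x3E4FA bytes_emitted=3
After char 7 ('d'=29): chars_in_quartet=4 acc=0xF93E9D -> emit F9 3E 9D, reset; bytes_emitted=6
After char 8 ('5'=57): chars_in_quartet=1 acc=0x39 bytes_emitted=6
After char 9 ('g'=32): chars_in_quartet=2 acc=0xE60 bytes_emitted=6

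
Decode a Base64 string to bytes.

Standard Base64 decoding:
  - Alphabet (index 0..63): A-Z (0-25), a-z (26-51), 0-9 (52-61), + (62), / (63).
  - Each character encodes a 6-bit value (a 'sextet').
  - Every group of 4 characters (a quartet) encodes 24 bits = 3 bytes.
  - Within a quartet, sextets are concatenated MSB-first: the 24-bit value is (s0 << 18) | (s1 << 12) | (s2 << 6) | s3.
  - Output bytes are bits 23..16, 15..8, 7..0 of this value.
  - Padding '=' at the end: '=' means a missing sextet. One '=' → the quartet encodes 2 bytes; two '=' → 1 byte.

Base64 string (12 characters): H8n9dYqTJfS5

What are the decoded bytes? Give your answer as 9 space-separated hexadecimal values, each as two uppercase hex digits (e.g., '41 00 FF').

Answer: 1F C9 FD 75 8A 93 25 F4 B9

Derivation:
After char 0 ('H'=7): chars_in_quartet=1 acc=0x7 bytes_emitted=0
After char 1 ('8'=60): chars_in_quartet=2 acc=0x1FC bytes_emitted=0
After char 2 ('n'=39): chars_in_quartet=3 acc=0x7F27 bytes_emitted=0
After char 3 ('9'=61): chars_in_quartet=4 acc=0x1FC9FD -> emit 1F C9 FD, reset; bytes_emitted=3
After char 4 ('d'=29): chars_in_quartet=1 acc=0x1D bytes_emitted=3
After char 5 ('Y'=24): chars_in_quartet=2 acc=0x758 bytes_emitted=3
After char 6 ('q'=42): chars_in_quartet=3 acc=0x1D62A bytes_emitted=3
After char 7 ('T'=19): chars_in_quartet=4 acc=0x758A93 -> emit 75 8A 93, reset; bytes_emitted=6
After char 8 ('J'=9): chars_in_quartet=1 acc=0x9 bytes_emitted=6
After char 9 ('f'=31): chars_in_quartet=2 acc=0x25F bytes_emitted=6
After char 10 ('S'=18): chars_in_quartet=3 acc=0x97D2 bytes_emitted=6
After char 11 ('5'=57): chars_in_quartet=4 acc=0x25F4B9 -> emit 25 F4 B9, reset; bytes_emitted=9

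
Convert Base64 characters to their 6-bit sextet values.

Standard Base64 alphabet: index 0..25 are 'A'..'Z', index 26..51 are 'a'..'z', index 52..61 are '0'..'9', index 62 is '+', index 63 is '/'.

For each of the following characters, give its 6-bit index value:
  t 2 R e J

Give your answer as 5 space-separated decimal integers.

Answer: 45 54 17 30 9

Derivation:
't': a..z range, 26 + ord('t') − ord('a') = 45
'2': 0..9 range, 52 + ord('2') − ord('0') = 54
'R': A..Z range, ord('R') − ord('A') = 17
'e': a..z range, 26 + ord('e') − ord('a') = 30
'J': A..Z range, ord('J') − ord('A') = 9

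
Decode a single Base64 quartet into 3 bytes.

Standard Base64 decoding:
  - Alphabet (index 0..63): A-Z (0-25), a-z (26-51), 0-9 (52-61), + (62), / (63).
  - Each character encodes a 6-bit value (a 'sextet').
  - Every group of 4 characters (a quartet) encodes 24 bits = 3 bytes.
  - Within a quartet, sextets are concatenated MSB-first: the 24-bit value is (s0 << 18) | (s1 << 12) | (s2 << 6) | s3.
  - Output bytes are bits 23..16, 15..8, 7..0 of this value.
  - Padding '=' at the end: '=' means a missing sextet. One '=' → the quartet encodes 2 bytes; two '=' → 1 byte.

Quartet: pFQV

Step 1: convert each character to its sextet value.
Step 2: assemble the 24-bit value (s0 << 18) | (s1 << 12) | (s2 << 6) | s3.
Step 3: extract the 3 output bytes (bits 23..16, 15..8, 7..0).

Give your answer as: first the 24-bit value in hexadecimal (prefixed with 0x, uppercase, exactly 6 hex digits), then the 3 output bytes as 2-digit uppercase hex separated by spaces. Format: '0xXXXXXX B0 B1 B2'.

Sextets: p=41, F=5, Q=16, V=21
24-bit: (41<<18) | (5<<12) | (16<<6) | 21
      = 0xA40000 | 0x005000 | 0x000400 | 0x000015
      = 0xA45415
Bytes: (v>>16)&0xFF=A4, (v>>8)&0xFF=54, v&0xFF=15

Answer: 0xA45415 A4 54 15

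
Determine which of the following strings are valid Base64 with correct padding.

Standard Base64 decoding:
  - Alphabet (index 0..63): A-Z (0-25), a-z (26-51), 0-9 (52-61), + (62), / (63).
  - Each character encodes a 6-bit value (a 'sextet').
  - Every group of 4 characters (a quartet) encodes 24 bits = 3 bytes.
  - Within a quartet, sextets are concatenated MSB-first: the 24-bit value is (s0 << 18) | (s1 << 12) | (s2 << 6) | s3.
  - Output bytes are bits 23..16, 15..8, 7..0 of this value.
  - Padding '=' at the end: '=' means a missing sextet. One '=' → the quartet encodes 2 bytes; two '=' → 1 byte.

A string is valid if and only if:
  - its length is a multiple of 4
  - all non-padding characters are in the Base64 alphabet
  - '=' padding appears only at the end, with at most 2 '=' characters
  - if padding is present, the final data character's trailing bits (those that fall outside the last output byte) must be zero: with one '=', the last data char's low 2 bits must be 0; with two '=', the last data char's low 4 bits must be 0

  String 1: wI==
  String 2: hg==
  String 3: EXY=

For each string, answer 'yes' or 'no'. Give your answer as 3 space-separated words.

Answer: no yes yes

Derivation:
String 1: 'wI==' → invalid (bad trailing bits)
String 2: 'hg==' → valid
String 3: 'EXY=' → valid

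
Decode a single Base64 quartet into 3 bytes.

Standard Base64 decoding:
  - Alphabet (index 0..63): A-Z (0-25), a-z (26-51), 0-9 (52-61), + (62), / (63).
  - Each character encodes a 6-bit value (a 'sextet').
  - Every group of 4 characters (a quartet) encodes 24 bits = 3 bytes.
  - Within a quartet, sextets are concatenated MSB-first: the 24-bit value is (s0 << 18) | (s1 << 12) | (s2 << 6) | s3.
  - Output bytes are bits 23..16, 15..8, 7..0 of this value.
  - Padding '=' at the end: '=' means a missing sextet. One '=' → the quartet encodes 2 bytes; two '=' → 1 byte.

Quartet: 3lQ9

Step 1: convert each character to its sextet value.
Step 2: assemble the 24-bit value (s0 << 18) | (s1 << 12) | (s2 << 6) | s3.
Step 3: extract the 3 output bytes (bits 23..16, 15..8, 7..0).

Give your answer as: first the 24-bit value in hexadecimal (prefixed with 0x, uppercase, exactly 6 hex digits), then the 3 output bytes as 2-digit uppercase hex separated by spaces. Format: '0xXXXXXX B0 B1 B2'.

Answer: 0xDE543D DE 54 3D

Derivation:
Sextets: 3=55, l=37, Q=16, 9=61
24-bit: (55<<18) | (37<<12) | (16<<6) | 61
      = 0xDC0000 | 0x025000 | 0x000400 | 0x00003D
      = 0xDE543D
Bytes: (v>>16)&0xFF=DE, (v>>8)&0xFF=54, v&0xFF=3D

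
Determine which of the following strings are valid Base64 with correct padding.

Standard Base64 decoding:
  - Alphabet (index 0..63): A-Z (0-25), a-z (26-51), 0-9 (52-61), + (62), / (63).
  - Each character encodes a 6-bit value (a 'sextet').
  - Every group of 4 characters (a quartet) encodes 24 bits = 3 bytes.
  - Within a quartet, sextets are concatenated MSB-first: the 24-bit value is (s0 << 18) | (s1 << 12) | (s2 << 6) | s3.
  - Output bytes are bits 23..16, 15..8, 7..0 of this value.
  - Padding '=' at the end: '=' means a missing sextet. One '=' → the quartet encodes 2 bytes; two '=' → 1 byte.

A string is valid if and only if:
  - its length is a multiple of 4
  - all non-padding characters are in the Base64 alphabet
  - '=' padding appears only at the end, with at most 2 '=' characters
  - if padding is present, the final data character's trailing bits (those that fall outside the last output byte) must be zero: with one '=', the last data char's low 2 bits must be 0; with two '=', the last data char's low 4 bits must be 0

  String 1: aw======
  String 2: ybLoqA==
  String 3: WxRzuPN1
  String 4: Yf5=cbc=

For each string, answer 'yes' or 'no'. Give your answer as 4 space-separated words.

Answer: no yes yes no

Derivation:
String 1: 'aw======' → invalid (6 pad chars (max 2))
String 2: 'ybLoqA==' → valid
String 3: 'WxRzuPN1' → valid
String 4: 'Yf5=cbc=' → invalid (bad char(s): ['=']; '=' in middle)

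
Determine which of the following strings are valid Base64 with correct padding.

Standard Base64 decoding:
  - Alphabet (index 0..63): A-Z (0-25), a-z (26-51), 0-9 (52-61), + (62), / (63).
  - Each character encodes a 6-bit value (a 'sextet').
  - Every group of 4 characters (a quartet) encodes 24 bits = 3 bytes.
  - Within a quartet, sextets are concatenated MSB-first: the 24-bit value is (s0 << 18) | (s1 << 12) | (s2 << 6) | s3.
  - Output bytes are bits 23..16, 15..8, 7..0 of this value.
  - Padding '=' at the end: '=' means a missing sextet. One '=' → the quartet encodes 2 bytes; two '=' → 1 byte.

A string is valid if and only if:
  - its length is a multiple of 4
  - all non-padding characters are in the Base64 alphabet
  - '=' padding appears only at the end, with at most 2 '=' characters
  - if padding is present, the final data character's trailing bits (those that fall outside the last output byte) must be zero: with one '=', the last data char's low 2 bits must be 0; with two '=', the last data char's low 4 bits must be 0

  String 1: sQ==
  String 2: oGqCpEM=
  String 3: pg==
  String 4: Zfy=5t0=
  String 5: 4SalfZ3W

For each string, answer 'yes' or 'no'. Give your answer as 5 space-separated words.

Answer: yes yes yes no yes

Derivation:
String 1: 'sQ==' → valid
String 2: 'oGqCpEM=' → valid
String 3: 'pg==' → valid
String 4: 'Zfy=5t0=' → invalid (bad char(s): ['=']; '=' in middle)
String 5: '4SalfZ3W' → valid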